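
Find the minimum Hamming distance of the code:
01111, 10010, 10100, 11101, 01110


Comparing all pairs, minimum distance: 1
Can detect 0 errors, correct 0 errors

1


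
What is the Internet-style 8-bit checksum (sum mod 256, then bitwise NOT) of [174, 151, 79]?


Sum = 404 mod 256 = 148
Complement = 107

107


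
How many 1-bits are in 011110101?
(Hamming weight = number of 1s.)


Counting 1s in 011110101

6


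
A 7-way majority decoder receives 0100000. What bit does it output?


Ones: 1 out of 7
Threshold: 4

0 (1/7 voted 1)


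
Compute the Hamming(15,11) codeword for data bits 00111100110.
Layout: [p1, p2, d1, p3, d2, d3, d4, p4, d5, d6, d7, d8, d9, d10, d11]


Parity bits: p1=1, p2=0, p3=0, p4=0

100001101100110


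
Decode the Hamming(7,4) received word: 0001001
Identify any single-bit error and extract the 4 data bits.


Syndrome = 3: error at position 3

Data: 1001 (corrected bit 3)


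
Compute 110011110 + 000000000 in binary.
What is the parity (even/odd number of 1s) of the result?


110011110 = 414
000000000 = 0
Sum = 414 = 110011110
1s count = 6

even parity (6 ones in 110011110)


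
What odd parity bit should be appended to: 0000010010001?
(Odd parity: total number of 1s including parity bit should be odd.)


Number of 1s in data: 3
Parity bit: 0

0


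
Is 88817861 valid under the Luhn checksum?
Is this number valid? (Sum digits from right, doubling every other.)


Luhn sum = 40
40 mod 10 = 0

Valid (Luhn sum mod 10 = 0)


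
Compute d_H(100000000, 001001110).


XOR: 101001110
Count of 1s: 5

5


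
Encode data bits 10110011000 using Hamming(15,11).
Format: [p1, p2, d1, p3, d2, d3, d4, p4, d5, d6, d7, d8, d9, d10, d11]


Parity bits: p1=1, p2=0, p3=1, p4=0

101101100011000


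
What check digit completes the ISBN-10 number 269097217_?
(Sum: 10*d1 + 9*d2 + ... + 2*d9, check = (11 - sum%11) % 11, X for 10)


Weighted sum: 260
260 mod 11 = 7

Check digit: 4


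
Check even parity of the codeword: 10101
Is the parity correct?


Number of 1s: 3

No, parity error (3 ones)


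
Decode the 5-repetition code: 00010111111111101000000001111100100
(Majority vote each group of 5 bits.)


Groups: 00010, 11111, 11111, 01000, 00000, 11111, 00100
Majority votes: 0110010

0110010


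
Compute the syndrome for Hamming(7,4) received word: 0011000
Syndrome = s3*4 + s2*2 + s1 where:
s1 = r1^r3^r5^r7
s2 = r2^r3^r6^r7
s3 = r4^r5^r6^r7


s1=1, s2=1, s3=1

Syndrome = 7 (error at position 7)


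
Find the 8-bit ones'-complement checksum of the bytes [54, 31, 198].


Sum = 283 mod 256 = 27
Complement = 228

228


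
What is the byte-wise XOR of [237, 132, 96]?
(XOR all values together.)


XOR chain: 237 ^ 132 ^ 96 = 9

9


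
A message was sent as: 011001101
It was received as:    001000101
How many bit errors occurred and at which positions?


XOR: 010001000

2 error(s) at position(s): 1, 5


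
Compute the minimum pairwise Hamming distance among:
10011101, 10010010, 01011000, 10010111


Comparing all pairs, minimum distance: 2
Can detect 1 errors, correct 0 errors

2


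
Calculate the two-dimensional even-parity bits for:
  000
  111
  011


Row parities: 010
Column parities: 100

Row P: 010, Col P: 100, Corner: 1


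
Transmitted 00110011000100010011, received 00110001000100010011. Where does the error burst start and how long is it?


XOR: 00000010000000000000

Burst at position 6, length 1


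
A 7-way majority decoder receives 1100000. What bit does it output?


Ones: 2 out of 7
Threshold: 4

0 (2/7 voted 1)


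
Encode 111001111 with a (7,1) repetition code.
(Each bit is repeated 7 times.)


Each bit -> 7 copies

111111111111111111111000000000000001111111111111111111111111111


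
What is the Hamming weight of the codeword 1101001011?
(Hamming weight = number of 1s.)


Counting 1s in 1101001011

6


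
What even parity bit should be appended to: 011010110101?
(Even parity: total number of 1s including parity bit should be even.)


Number of 1s in data: 7
Parity bit: 1

1


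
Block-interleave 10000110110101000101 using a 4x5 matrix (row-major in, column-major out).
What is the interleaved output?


Matrix:
  10000
  11011
  01010
  00101
Read columns: 11000110000101100101

11000110000101100101


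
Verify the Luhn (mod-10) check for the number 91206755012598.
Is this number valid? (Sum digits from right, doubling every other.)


Luhn sum = 57
57 mod 10 = 7

Invalid (Luhn sum mod 10 = 7)


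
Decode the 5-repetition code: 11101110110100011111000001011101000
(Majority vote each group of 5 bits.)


Groups: 11101, 11011, 01000, 11111, 00000, 10111, 01000
Majority votes: 1101010

1101010


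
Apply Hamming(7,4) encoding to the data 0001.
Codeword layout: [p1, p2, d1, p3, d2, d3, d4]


Parity bits: p1=1, p2=1, p3=1

1101001


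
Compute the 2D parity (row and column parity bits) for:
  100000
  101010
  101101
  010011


Row parities: 1101
Column parities: 110100

Row P: 1101, Col P: 110100, Corner: 1


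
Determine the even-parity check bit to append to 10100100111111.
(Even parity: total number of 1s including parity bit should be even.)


Number of 1s in data: 9
Parity bit: 1

1


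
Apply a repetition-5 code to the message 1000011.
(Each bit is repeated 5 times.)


Each bit -> 5 copies

11111000000000000000000001111111111


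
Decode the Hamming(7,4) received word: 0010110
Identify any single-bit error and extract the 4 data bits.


Syndrome = 0: no error detected

Data: 1110 (no errors)


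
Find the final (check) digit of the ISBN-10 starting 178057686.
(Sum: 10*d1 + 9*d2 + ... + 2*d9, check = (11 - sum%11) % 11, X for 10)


Weighted sum: 262
262 mod 11 = 9

Check digit: 2


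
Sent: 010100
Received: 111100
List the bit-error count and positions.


XOR: 101000

2 error(s) at position(s): 0, 2


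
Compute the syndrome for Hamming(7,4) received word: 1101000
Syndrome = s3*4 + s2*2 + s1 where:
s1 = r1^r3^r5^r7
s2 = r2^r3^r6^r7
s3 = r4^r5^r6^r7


s1=1, s2=1, s3=1

Syndrome = 7 (error at position 7)


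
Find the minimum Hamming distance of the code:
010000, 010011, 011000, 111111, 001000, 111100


Comparing all pairs, minimum distance: 1
Can detect 0 errors, correct 0 errors

1


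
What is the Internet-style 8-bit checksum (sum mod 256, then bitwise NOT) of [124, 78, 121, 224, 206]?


Sum = 753 mod 256 = 241
Complement = 14

14


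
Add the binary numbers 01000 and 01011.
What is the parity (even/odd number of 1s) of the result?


01000 = 8
01011 = 11
Sum = 19 = 10011
1s count = 3

odd parity (3 ones in 10011)


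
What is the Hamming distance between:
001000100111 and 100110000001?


XOR: 101110100110
Count of 1s: 7

7


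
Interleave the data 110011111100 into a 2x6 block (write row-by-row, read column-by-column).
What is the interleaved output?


Matrix:
  110011
  111100
Read columns: 111101011010

111101011010


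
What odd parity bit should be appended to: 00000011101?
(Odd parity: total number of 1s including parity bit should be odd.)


Number of 1s in data: 4
Parity bit: 1

1


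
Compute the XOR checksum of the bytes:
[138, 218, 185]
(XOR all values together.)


XOR chain: 138 ^ 218 ^ 185 = 233

233


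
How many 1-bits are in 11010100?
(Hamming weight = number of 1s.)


Counting 1s in 11010100

4


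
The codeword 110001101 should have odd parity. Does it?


Number of 1s: 5

Yes, parity is correct (5 ones)


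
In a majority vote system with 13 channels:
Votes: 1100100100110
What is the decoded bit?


Ones: 6 out of 13
Threshold: 7

0 (6/13 voted 1)


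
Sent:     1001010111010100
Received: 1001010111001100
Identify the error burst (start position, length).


XOR: 0000000000011000

Burst at position 11, length 2


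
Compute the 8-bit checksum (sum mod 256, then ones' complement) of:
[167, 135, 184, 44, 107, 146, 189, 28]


Sum = 1000 mod 256 = 232
Complement = 23

23


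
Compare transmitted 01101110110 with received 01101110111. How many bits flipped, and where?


XOR: 00000000001

1 error(s) at position(s): 10


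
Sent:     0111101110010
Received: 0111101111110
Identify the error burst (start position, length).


XOR: 0000000001100

Burst at position 9, length 2


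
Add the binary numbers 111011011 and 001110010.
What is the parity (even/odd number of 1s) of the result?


111011011 = 475
001110010 = 114
Sum = 589 = 1001001101
1s count = 5

odd parity (5 ones in 1001001101)


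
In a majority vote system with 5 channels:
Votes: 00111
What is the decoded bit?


Ones: 3 out of 5
Threshold: 3

1 (3/5 voted 1)


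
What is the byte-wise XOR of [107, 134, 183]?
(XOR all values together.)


XOR chain: 107 ^ 134 ^ 183 = 90

90


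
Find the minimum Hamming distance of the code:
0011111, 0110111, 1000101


Comparing all pairs, minimum distance: 2
Can detect 1 errors, correct 0 errors

2


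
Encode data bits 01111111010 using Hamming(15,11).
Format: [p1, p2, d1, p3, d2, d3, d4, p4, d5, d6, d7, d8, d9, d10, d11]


Parity bits: p1=0, p2=1, p3=1, p4=1

010111111111010


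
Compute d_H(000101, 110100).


XOR: 110001
Count of 1s: 3

3


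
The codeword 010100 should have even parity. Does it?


Number of 1s: 2

Yes, parity is correct (2 ones)


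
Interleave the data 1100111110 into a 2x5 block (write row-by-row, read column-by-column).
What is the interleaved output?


Matrix:
  11001
  11110
Read columns: 1111010110

1111010110


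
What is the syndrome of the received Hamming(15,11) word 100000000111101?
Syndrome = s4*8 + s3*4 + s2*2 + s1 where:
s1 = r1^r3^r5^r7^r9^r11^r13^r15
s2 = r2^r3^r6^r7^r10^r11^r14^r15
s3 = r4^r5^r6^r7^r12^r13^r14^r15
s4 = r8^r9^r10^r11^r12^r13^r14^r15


s1=0, s2=1, s3=1, s4=1

Syndrome = 14 (error at position 14)


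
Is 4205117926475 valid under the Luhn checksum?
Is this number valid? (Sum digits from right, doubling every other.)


Luhn sum = 47
47 mod 10 = 7

Invalid (Luhn sum mod 10 = 7)


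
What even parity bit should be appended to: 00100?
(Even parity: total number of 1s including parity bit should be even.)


Number of 1s in data: 1
Parity bit: 1

1


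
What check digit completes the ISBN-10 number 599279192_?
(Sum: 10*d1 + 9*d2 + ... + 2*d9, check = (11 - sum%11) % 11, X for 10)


Weighted sum: 339
339 mod 11 = 9

Check digit: 2


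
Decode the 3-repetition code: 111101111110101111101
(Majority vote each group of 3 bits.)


Groups: 111, 101, 111, 110, 101, 111, 101
Majority votes: 1111111

1111111


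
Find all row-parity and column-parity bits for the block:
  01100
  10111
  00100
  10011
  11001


Row parities: 00111
Column parities: 10101

Row P: 00111, Col P: 10101, Corner: 1


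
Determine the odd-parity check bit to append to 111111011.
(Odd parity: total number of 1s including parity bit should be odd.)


Number of 1s in data: 8
Parity bit: 1

1


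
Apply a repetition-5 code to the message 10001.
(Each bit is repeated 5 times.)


Each bit -> 5 copies

1111100000000000000011111


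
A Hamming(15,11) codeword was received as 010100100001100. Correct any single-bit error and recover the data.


Syndrome = 0: no error detected

Data: 00010001100 (no errors)


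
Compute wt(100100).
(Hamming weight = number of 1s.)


Counting 1s in 100100

2


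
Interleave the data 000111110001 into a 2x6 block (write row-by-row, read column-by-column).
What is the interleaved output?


Matrix:
  000111
  110001
Read columns: 010100101011

010100101011


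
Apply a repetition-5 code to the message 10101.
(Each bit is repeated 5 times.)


Each bit -> 5 copies

1111100000111110000011111


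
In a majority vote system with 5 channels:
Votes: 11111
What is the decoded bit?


Ones: 5 out of 5
Threshold: 3

1 (5/5 voted 1)


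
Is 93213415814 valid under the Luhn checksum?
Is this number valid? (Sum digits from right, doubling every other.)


Luhn sum = 46
46 mod 10 = 6

Invalid (Luhn sum mod 10 = 6)


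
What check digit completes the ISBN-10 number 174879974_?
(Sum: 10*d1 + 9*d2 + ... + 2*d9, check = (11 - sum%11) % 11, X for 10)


Weighted sum: 313
313 mod 11 = 5

Check digit: 6


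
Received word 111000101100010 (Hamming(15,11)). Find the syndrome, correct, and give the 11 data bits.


Syndrome = 10: error at position 10

Data: 10011000010 (corrected bit 10)


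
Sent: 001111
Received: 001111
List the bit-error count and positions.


XOR: 000000

0 errors (received matches sent)


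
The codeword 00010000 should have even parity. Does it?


Number of 1s: 1

No, parity error (1 ones)


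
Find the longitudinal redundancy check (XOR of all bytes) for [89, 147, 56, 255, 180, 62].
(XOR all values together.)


XOR chain: 89 ^ 147 ^ 56 ^ 255 ^ 180 ^ 62 = 135

135


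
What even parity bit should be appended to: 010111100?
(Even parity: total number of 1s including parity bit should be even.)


Number of 1s in data: 5
Parity bit: 1

1


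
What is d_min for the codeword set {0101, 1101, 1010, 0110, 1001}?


Comparing all pairs, minimum distance: 1
Can detect 0 errors, correct 0 errors

1


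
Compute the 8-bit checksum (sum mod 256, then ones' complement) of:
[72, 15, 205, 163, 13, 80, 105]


Sum = 653 mod 256 = 141
Complement = 114

114


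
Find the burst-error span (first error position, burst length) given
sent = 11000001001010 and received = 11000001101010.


XOR: 00000000100000

Burst at position 8, length 1


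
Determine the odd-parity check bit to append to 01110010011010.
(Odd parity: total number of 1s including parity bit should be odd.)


Number of 1s in data: 7
Parity bit: 0

0


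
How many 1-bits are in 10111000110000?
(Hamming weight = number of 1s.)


Counting 1s in 10111000110000

6


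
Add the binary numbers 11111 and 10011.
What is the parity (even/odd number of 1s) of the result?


11111 = 31
10011 = 19
Sum = 50 = 110010
1s count = 3

odd parity (3 ones in 110010)


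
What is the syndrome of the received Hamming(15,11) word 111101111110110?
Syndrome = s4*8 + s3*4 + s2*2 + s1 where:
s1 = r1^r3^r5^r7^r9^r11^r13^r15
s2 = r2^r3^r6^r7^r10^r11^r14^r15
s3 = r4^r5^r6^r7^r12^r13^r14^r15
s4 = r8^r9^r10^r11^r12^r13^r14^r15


s1=0, s2=1, s3=1, s4=0

Syndrome = 6 (error at position 6)


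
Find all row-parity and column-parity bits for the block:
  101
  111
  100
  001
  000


Row parities: 01110
Column parities: 111

Row P: 01110, Col P: 111, Corner: 1


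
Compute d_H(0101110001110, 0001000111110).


XOR: 0100110110000
Count of 1s: 5

5


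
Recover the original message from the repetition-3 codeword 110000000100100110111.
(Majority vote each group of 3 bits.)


Groups: 110, 000, 000, 100, 100, 110, 111
Majority votes: 1000011

1000011


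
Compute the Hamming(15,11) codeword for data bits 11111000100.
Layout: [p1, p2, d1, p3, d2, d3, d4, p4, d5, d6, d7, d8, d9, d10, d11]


Parity bits: p1=1, p2=1, p3=0, p4=0

111011101000100


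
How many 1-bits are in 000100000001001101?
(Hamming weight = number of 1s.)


Counting 1s in 000100000001001101

5


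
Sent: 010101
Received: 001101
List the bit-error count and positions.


XOR: 011000

2 error(s) at position(s): 1, 2


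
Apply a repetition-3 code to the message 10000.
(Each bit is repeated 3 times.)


Each bit -> 3 copies

111000000000000


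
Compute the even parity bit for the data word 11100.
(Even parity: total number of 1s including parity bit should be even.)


Number of 1s in data: 3
Parity bit: 1

1


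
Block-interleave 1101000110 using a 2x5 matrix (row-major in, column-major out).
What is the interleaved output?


Matrix:
  11010
  00110
Read columns: 1010011100

1010011100


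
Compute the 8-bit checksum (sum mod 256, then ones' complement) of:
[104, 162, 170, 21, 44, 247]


Sum = 748 mod 256 = 236
Complement = 19

19


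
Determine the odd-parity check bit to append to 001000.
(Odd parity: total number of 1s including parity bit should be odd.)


Number of 1s in data: 1
Parity bit: 0

0


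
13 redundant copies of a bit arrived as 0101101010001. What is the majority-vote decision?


Ones: 6 out of 13
Threshold: 7

0 (6/13 voted 1)


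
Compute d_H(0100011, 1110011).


XOR: 1010000
Count of 1s: 2

2


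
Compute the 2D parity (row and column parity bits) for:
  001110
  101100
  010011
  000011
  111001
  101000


Row parities: 111000
Column parities: 100011

Row P: 111000, Col P: 100011, Corner: 1


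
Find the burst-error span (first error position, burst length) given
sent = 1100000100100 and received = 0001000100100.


XOR: 1101000000000

Burst at position 0, length 4


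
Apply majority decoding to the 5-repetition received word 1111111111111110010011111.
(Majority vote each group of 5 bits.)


Groups: 11111, 11111, 11111, 00100, 11111
Majority votes: 11101

11101


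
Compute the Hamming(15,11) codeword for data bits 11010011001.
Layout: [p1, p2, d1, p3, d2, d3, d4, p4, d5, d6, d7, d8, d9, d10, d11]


Parity bits: p1=1, p2=0, p3=0, p4=1

101010110011001


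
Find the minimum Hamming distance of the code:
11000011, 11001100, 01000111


Comparing all pairs, minimum distance: 2
Can detect 1 errors, correct 0 errors

2


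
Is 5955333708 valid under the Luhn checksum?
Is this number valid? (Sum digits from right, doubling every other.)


Luhn sum = 46
46 mod 10 = 6

Invalid (Luhn sum mod 10 = 6)


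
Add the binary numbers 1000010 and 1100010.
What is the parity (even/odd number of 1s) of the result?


1000010 = 66
1100010 = 98
Sum = 164 = 10100100
1s count = 3

odd parity (3 ones in 10100100)


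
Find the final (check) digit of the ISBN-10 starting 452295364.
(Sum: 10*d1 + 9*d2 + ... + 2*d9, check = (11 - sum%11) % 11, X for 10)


Weighted sum: 232
232 mod 11 = 1

Check digit: X


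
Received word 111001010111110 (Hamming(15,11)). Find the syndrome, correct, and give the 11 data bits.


Syndrome = 0: no error detected

Data: 10100111110 (no errors)


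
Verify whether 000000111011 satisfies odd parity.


Number of 1s: 5

Yes, parity is correct (5 ones)


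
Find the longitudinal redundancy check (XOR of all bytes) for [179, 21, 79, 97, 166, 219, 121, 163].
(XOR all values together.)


XOR chain: 179 ^ 21 ^ 79 ^ 97 ^ 166 ^ 219 ^ 121 ^ 163 = 47

47


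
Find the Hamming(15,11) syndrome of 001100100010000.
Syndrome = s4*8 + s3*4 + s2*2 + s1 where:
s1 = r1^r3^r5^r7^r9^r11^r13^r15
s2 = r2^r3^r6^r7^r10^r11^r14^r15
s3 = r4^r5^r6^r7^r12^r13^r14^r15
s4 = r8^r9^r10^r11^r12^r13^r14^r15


s1=1, s2=1, s3=0, s4=1

Syndrome = 11 (error at position 11)


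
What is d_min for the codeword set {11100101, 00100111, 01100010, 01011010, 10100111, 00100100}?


Comparing all pairs, minimum distance: 1
Can detect 0 errors, correct 0 errors

1


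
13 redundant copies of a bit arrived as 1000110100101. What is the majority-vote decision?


Ones: 6 out of 13
Threshold: 7

0 (6/13 voted 1)


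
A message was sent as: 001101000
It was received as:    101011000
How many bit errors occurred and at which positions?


XOR: 100110000

3 error(s) at position(s): 0, 3, 4


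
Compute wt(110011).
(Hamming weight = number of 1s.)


Counting 1s in 110011

4


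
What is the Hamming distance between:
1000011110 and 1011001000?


XOR: 0011010110
Count of 1s: 5

5


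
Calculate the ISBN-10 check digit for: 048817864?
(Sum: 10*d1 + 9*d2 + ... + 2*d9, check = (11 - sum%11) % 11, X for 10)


Weighted sum: 255
255 mod 11 = 2

Check digit: 9


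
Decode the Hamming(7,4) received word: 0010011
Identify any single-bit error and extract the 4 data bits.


Syndrome = 2: error at position 2

Data: 1011 (corrected bit 2)


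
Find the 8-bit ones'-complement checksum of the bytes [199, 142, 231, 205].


Sum = 777 mod 256 = 9
Complement = 246

246


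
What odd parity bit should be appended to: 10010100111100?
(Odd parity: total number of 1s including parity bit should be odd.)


Number of 1s in data: 7
Parity bit: 0

0


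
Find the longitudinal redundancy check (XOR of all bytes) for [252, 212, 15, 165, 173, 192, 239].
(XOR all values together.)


XOR chain: 252 ^ 212 ^ 15 ^ 165 ^ 173 ^ 192 ^ 239 = 0

0


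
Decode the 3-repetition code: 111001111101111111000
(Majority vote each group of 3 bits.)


Groups: 111, 001, 111, 101, 111, 111, 000
Majority votes: 1011110

1011110


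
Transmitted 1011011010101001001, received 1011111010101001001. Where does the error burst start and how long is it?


XOR: 0000100000000000000

Burst at position 4, length 1


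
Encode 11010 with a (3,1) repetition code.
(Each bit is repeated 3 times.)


Each bit -> 3 copies

111111000111000


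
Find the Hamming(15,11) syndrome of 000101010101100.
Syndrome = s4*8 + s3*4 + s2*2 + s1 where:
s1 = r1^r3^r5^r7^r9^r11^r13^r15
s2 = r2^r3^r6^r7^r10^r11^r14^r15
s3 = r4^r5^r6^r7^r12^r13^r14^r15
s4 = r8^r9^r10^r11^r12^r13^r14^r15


s1=1, s2=0, s3=0, s4=0

Syndrome = 1 (error at position 1)


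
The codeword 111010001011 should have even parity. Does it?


Number of 1s: 7

No, parity error (7 ones)


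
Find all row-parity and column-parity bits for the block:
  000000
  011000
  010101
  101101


Row parities: 0010
Column parities: 100000

Row P: 0010, Col P: 100000, Corner: 1


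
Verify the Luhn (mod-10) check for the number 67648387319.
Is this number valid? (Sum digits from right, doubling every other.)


Luhn sum = 66
66 mod 10 = 6

Invalid (Luhn sum mod 10 = 6)


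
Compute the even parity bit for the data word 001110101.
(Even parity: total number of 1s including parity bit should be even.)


Number of 1s in data: 5
Parity bit: 1

1


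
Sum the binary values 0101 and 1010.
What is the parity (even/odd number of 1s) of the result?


0101 = 5
1010 = 10
Sum = 15 = 1111
1s count = 4

even parity (4 ones in 1111)


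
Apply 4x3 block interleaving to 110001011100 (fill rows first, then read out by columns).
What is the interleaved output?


Matrix:
  110
  001
  011
  100
Read columns: 100110100110

100110100110


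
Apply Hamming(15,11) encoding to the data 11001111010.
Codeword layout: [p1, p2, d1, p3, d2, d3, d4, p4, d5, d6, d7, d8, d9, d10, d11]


Parity bits: p1=0, p2=0, p3=1, p4=1

001110011111010


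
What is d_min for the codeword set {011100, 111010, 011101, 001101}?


Comparing all pairs, minimum distance: 1
Can detect 0 errors, correct 0 errors

1


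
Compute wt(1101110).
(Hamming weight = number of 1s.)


Counting 1s in 1101110

5


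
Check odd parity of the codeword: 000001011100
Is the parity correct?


Number of 1s: 4

No, parity error (4 ones)


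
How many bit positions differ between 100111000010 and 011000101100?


XOR: 111111101110
Count of 1s: 10

10


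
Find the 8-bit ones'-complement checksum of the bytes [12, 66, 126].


Sum = 204 mod 256 = 204
Complement = 51

51


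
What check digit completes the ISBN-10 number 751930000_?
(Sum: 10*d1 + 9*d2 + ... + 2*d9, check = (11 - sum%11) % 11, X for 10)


Weighted sum: 204
204 mod 11 = 6

Check digit: 5


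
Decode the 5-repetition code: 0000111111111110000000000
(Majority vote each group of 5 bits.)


Groups: 00001, 11111, 11111, 00000, 00000
Majority votes: 01100

01100


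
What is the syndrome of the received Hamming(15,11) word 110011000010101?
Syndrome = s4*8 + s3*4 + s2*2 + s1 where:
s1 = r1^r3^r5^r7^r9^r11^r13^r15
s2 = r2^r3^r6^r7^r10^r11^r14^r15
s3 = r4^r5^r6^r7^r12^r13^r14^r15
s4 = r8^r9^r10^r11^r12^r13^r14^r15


s1=1, s2=0, s3=0, s4=1

Syndrome = 9 (error at position 9)


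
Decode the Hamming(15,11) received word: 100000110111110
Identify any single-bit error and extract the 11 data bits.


Syndrome = 0: no error detected

Data: 00010111110 (no errors)


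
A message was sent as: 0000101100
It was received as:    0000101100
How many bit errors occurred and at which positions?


XOR: 0000000000

0 errors (received matches sent)


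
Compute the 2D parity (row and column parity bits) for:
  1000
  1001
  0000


Row parities: 100
Column parities: 0001

Row P: 100, Col P: 0001, Corner: 1


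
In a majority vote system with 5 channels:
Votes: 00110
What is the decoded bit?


Ones: 2 out of 5
Threshold: 3

0 (2/5 voted 1)


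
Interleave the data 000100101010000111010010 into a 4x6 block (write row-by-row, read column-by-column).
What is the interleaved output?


Matrix:
  000100
  101010
  000111
  010010
Read columns: 010000010100101001110010

010000010100101001110010


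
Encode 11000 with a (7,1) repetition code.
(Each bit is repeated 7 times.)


Each bit -> 7 copies

11111111111111000000000000000000000


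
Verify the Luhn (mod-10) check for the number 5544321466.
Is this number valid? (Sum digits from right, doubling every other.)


Luhn sum = 41
41 mod 10 = 1

Invalid (Luhn sum mod 10 = 1)


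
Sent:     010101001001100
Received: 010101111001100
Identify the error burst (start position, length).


XOR: 000000110000000

Burst at position 6, length 2


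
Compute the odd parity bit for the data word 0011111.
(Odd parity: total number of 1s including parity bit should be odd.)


Number of 1s in data: 5
Parity bit: 0

0


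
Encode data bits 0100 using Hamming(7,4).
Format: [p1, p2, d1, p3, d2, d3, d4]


Parity bits: p1=1, p2=0, p3=1

1001100


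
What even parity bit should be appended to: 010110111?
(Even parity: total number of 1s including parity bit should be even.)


Number of 1s in data: 6
Parity bit: 0

0


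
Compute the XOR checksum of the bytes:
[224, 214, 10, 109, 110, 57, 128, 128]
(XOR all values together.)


XOR chain: 224 ^ 214 ^ 10 ^ 109 ^ 110 ^ 57 ^ 128 ^ 128 = 6

6


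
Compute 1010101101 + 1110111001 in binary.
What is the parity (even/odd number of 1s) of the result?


1010101101 = 685
1110111001 = 953
Sum = 1638 = 11001100110
1s count = 6

even parity (6 ones in 11001100110)


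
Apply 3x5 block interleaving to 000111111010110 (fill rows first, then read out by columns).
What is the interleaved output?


Matrix:
  00011
  11110
  10110
Read columns: 011010011111100

011010011111100


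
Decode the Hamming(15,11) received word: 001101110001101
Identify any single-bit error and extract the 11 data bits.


Syndrome = 0: no error detected

Data: 10110001101 (no errors)


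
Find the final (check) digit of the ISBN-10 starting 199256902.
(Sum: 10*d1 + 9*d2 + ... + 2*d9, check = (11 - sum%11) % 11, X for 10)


Weighted sum: 277
277 mod 11 = 2

Check digit: 9


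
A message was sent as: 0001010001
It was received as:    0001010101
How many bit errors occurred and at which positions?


XOR: 0000000100

1 error(s) at position(s): 7


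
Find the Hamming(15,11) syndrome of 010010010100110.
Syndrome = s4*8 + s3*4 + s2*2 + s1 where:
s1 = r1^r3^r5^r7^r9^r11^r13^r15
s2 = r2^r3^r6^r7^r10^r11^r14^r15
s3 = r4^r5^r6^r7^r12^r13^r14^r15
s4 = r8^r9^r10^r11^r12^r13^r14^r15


s1=0, s2=1, s3=1, s4=0

Syndrome = 6 (error at position 6)


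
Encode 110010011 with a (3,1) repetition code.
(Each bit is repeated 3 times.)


Each bit -> 3 copies

111111000000111000000111111


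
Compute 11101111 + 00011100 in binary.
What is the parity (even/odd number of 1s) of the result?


11101111 = 239
00011100 = 28
Sum = 267 = 100001011
1s count = 4

even parity (4 ones in 100001011)


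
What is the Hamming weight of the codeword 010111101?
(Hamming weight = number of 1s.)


Counting 1s in 010111101

6


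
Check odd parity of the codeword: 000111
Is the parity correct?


Number of 1s: 3

Yes, parity is correct (3 ones)


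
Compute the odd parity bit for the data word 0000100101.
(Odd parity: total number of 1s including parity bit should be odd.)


Number of 1s in data: 3
Parity bit: 0

0


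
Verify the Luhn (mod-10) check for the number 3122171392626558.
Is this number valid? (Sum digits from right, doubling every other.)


Luhn sum = 60
60 mod 10 = 0

Valid (Luhn sum mod 10 = 0)


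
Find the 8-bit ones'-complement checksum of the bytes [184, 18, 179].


Sum = 381 mod 256 = 125
Complement = 130

130


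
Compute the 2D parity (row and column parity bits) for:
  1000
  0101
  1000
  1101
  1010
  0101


Row parities: 101100
Column parities: 0111

Row P: 101100, Col P: 0111, Corner: 1


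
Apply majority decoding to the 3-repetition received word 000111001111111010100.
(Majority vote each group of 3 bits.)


Groups: 000, 111, 001, 111, 111, 010, 100
Majority votes: 0101100

0101100


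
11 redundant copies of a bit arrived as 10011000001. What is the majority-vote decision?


Ones: 4 out of 11
Threshold: 6

0 (4/11 voted 1)


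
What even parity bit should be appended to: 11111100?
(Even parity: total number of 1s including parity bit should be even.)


Number of 1s in data: 6
Parity bit: 0

0


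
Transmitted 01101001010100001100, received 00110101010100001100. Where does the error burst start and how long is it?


XOR: 01011100000000000000

Burst at position 1, length 5


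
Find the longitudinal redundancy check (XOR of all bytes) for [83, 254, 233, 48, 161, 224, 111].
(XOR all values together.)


XOR chain: 83 ^ 254 ^ 233 ^ 48 ^ 161 ^ 224 ^ 111 = 90

90


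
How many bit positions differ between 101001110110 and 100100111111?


XOR: 001101001001
Count of 1s: 5

5


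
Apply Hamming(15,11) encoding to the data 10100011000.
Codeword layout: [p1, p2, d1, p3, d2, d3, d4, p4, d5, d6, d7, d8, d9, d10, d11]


Parity bits: p1=0, p2=1, p3=0, p4=0

011001000011000


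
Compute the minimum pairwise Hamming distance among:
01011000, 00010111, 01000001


Comparing all pairs, minimum distance: 3
Can detect 2 errors, correct 1 errors

3


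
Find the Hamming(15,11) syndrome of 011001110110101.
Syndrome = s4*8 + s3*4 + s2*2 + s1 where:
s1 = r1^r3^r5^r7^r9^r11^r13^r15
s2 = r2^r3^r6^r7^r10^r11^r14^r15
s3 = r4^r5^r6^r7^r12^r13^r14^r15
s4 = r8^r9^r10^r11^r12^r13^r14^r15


s1=1, s2=1, s3=0, s4=1

Syndrome = 11 (error at position 11)


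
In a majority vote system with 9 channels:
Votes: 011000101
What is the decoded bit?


Ones: 4 out of 9
Threshold: 5

0 (4/9 voted 1)


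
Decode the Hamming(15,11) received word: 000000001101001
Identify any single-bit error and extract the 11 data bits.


Syndrome = 0: no error detected

Data: 00001101001 (no errors)


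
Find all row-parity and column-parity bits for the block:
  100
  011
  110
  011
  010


Row parities: 10001
Column parities: 000

Row P: 10001, Col P: 000, Corner: 0


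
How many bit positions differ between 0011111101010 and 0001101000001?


XOR: 0010010101011
Count of 1s: 6

6


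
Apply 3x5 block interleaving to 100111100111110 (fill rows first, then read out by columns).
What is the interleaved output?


Matrix:
  10011
  11001
  11110
Read columns: 111011001101110

111011001101110


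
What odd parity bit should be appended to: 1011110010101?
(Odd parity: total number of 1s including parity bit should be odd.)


Number of 1s in data: 8
Parity bit: 1

1


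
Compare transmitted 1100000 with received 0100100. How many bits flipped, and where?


XOR: 1000100

2 error(s) at position(s): 0, 4


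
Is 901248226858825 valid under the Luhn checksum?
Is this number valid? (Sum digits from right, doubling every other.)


Luhn sum = 73
73 mod 10 = 3

Invalid (Luhn sum mod 10 = 3)


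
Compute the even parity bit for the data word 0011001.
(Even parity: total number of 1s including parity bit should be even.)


Number of 1s in data: 3
Parity bit: 1

1


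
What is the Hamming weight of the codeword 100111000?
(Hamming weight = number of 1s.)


Counting 1s in 100111000

4


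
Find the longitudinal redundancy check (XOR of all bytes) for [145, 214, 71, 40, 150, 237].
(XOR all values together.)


XOR chain: 145 ^ 214 ^ 71 ^ 40 ^ 150 ^ 237 = 83

83


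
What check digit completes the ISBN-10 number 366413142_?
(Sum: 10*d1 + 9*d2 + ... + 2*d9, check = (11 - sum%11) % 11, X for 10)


Weighted sum: 201
201 mod 11 = 3

Check digit: 8


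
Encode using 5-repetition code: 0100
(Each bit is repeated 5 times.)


Each bit -> 5 copies

00000111110000000000


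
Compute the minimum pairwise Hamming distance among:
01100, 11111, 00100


Comparing all pairs, minimum distance: 1
Can detect 0 errors, correct 0 errors

1


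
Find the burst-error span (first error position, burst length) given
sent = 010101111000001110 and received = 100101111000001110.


XOR: 110000000000000000

Burst at position 0, length 2


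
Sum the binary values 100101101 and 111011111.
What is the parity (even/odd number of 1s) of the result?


100101101 = 301
111011111 = 479
Sum = 780 = 1100001100
1s count = 4

even parity (4 ones in 1100001100)


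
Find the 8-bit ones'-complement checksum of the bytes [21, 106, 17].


Sum = 144 mod 256 = 144
Complement = 111

111


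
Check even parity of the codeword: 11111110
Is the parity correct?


Number of 1s: 7

No, parity error (7 ones)


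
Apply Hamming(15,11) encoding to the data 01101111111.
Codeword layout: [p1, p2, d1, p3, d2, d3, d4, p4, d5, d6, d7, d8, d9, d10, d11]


Parity bits: p1=1, p2=1, p3=0, p4=1

110011011111111


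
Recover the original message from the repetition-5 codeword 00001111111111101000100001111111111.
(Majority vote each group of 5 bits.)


Groups: 00001, 11111, 11111, 01000, 10000, 11111, 11111
Majority votes: 0110011

0110011


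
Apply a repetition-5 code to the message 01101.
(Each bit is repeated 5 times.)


Each bit -> 5 copies

0000011111111110000011111


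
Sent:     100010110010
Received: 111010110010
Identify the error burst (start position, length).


XOR: 011000000000

Burst at position 1, length 2


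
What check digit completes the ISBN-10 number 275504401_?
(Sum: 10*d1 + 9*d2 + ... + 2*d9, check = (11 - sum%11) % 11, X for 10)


Weighted sum: 196
196 mod 11 = 9

Check digit: 2


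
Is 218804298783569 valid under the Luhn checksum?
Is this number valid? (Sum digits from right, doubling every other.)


Luhn sum = 82
82 mod 10 = 2

Invalid (Luhn sum mod 10 = 2)


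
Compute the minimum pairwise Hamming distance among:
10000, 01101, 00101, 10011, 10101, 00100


Comparing all pairs, minimum distance: 1
Can detect 0 errors, correct 0 errors

1


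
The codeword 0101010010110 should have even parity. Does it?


Number of 1s: 6

Yes, parity is correct (6 ones)


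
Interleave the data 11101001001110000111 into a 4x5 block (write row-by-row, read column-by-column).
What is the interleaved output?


Matrix:
  11101
  00100
  11100
  00111
Read columns: 10101010111100011001

10101010111100011001


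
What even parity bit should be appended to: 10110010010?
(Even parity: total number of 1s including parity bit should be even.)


Number of 1s in data: 5
Parity bit: 1

1


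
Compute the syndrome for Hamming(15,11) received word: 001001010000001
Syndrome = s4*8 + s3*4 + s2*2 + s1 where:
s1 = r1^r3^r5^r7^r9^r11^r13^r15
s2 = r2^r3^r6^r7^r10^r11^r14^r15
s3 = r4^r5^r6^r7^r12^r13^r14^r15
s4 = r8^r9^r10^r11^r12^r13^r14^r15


s1=0, s2=1, s3=0, s4=0

Syndrome = 2 (error at position 2)


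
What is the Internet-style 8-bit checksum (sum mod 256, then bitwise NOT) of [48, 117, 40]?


Sum = 205 mod 256 = 205
Complement = 50

50


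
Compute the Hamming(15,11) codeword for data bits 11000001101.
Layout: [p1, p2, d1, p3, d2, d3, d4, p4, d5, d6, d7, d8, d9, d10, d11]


Parity bits: p1=0, p2=0, p3=0, p4=1

001010010001101


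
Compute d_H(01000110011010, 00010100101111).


XOR: 01010010110101
Count of 1s: 7

7


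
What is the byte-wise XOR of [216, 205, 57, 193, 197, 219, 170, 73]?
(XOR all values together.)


XOR chain: 216 ^ 205 ^ 57 ^ 193 ^ 197 ^ 219 ^ 170 ^ 73 = 16

16


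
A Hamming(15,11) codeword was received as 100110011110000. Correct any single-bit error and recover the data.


Syndrome = 0: no error detected

Data: 01001110000 (no errors)


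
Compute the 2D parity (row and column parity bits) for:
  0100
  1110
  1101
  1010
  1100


Row parities: 11100
Column parities: 0001

Row P: 11100, Col P: 0001, Corner: 1


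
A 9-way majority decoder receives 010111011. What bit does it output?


Ones: 6 out of 9
Threshold: 5

1 (6/9 voted 1)


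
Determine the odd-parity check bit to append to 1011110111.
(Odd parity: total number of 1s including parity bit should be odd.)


Number of 1s in data: 8
Parity bit: 1

1


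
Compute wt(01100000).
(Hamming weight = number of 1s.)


Counting 1s in 01100000

2


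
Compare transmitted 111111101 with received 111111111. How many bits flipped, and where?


XOR: 000000010

1 error(s) at position(s): 7


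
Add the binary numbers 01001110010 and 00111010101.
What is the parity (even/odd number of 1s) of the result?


01001110010 = 626
00111010101 = 469
Sum = 1095 = 10001000111
1s count = 5

odd parity (5 ones in 10001000111)


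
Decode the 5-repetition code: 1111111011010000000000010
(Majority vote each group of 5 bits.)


Groups: 11111, 11011, 01000, 00000, 00010
Majority votes: 11000

11000


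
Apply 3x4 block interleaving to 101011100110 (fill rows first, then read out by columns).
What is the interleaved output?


Matrix:
  1010
  1110
  0110
Read columns: 110011111000

110011111000


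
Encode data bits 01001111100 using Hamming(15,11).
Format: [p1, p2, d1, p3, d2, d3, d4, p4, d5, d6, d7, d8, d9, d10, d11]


Parity bits: p1=0, p2=0, p3=1, p4=1

000110011111100


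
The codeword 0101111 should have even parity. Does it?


Number of 1s: 5

No, parity error (5 ones)


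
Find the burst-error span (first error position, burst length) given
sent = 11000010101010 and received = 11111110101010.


XOR: 00111100000000

Burst at position 2, length 4


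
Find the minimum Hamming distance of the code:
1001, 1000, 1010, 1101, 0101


Comparing all pairs, minimum distance: 1
Can detect 0 errors, correct 0 errors

1


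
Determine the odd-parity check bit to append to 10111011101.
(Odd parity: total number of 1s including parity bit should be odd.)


Number of 1s in data: 8
Parity bit: 1

1


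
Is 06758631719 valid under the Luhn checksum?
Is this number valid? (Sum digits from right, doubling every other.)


Luhn sum = 45
45 mod 10 = 5

Invalid (Luhn sum mod 10 = 5)


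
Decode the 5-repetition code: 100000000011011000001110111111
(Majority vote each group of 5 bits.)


Groups: 10000, 00000, 11011, 00000, 11101, 11111
Majority votes: 001011

001011


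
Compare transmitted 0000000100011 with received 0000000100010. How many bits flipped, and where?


XOR: 0000000000001

1 error(s) at position(s): 12


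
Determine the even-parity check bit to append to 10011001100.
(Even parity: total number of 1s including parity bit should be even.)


Number of 1s in data: 5
Parity bit: 1

1


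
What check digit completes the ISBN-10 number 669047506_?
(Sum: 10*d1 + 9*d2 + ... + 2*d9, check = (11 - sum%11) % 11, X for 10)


Weighted sum: 277
277 mod 11 = 2

Check digit: 9


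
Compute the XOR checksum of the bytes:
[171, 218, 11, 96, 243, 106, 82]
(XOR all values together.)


XOR chain: 171 ^ 218 ^ 11 ^ 96 ^ 243 ^ 106 ^ 82 = 209

209
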